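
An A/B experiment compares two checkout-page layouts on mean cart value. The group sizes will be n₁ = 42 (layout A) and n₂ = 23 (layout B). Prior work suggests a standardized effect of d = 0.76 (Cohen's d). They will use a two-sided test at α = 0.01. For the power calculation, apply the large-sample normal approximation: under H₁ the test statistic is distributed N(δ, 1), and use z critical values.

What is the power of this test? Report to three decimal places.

Noncentrality parameter: λ = d / √(1/n₁ + 1/n₂) = 0.76 / √(1/42 + 1/23) = 2.9299
Two-sided α = 0.01 → critical value z_{0.005} = 2.576.
Power = Φ(λ − 2.576) + Φ(−λ − 2.576) = Φ(0.354) + Φ(-5.506) = 0.6383 + 0.0000 = 0.6383.

Power ≈ 0.638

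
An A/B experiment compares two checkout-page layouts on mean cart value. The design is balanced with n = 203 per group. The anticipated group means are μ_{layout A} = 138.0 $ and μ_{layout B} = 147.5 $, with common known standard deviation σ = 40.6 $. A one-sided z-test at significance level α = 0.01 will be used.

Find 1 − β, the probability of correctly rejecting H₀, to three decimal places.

Standardized effect: d = |μ_{layout A} − μ_{layout B}| / σ = |138.0 − 147.5| / 40.6 = 0.2340
Noncentrality parameter: δ = d·√(n/2) = 0.2340 × √(203/2) = 2.3574
One-sided α = 0.01 → critical value z_{0.01} = 2.326.
Power = P(Z > 2.326 − δ) = Φ(0.031) = 0.5124.

Power ≈ 0.512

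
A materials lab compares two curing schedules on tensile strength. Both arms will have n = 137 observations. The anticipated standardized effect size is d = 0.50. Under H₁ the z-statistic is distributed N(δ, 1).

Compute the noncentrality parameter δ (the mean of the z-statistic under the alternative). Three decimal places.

δ ≈ 4.138

The noncentrality parameter scales effect size by the design's sample-size factor: δ = d·√(n/2) = 0.50 × √(137/2) = 4.1382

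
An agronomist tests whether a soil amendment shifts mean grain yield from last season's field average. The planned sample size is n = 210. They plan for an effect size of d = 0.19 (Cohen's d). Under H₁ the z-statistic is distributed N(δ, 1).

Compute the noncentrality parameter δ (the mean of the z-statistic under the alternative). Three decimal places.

δ ≈ 2.753

δ = d·√n = 0.19 × √210 = 2.7534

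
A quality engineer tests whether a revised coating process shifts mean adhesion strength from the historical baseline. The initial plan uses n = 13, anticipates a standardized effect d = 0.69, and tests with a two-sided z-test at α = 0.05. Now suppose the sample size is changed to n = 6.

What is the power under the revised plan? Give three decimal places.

With n = 6: δ = d·√n = 0.69 × √6 = 1.6901. Critical value z_{0.025} = 1.960.
Revised power = Φ(δ − 1.960) + Φ(−δ − 1.960) = Φ(-0.270) + Φ(-3.650) = 0.3937 + 0.0001 = 0.3938.

Power ≈ 0.394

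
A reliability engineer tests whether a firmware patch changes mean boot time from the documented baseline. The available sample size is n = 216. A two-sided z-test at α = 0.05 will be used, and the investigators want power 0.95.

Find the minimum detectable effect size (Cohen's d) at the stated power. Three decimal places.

d ≈ 0.245

Required noncentrality: δ = z_{0.025} + z_{0.05} = 1.960 + 1.645 = 3.605.
(Lower-tail contribution to power is negligible for δ > 0.)
δ = d·√n ⇒ d = δ/√n = 3.605/√216 = 0.2453.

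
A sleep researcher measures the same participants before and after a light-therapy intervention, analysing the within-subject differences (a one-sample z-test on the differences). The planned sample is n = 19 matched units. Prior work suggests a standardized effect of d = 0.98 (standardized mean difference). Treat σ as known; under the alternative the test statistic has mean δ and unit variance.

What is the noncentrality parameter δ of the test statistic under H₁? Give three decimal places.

δ ≈ 4.272

The noncentrality parameter scales effect size by the design's sample-size factor: δ = d·√n = 0.98 × √19 = 4.2717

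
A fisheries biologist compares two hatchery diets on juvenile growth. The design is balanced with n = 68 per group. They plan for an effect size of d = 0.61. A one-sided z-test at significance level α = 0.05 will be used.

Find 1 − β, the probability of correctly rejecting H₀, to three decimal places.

Noncentrality parameter: δ = d·√(n/2) = 0.61 × √(68/2) = 3.5569
Critical value for a one-sided test at α = 0.05: z_α = 1.645.
Power = P(Z > 1.645 − δ) = Φ(1.912) = 0.9721.

Power ≈ 0.972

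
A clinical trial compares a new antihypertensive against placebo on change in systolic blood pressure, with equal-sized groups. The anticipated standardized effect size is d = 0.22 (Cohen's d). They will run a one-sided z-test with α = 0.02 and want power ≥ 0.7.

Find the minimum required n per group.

n = 275 per group

For power 0.7 need Φ(δ − z_{0.02}) = 0.7, so δ = z_{0.02} + z_{0.30} = 2.054 + 0.524 = 2.578.
δ = d·√(n/2) ⇒ n = 2(δ/d)² = 2 × (2.578 / 0.22)² = 274.66.
Round up to the next whole unit.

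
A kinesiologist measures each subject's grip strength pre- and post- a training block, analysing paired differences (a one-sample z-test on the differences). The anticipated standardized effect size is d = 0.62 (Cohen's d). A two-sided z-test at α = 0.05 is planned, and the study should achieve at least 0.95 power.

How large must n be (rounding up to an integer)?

n = 34

Set Φ(δ − 1.960) = 0.95; then δ − 1.960 = Φ⁻¹(0.95) = 1.645, giving δ = 3.605.
(For δ > 0 the lower-tail rejection region contributes negligibly to power, so the one-term inversion is standard.)
δ = d·√n ⇒ n = (δ/d)² = (3.605 / 0.62)² = 33.81.
Rounding up, n = 34.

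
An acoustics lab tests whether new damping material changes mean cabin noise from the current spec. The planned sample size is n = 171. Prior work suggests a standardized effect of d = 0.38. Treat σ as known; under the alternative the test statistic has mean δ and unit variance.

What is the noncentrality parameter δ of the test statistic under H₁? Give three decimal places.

δ = d·√n = 0.38 × √171 = 4.9691

δ ≈ 4.969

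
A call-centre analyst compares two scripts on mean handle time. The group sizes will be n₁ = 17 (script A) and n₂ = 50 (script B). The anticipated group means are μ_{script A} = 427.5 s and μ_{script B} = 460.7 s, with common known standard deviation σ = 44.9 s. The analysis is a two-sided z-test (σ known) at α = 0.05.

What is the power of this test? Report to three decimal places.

Standardized effect: d = |μ_{script A} − μ_{script B}| / σ = |427.5 − 460.7| / 44.9 = 0.7394
Noncentrality parameter: λ = d / √(1/n₁ + 1/n₂) = 0.7394 / √(1/17 + 1/50) = 2.6337
Critical value for a two-sided test at α = 0.05: z_{α/2} = 1.960.
Power = Φ(λ − 1.960) + Φ(−λ − 1.960) = Φ(0.674) + Φ(-4.594) = 0.7498 + 0.0000 = 0.7498.

Power ≈ 0.750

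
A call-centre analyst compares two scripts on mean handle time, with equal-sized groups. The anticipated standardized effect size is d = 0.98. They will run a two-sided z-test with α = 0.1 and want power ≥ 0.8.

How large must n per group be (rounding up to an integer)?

n = 13 per group

Set Φ(δ − 1.645) = 0.8; then δ − 1.645 = Φ⁻¹(0.8) = 0.842, giving δ = 2.486.
(For δ > 0 the lower-tail rejection region contributes negligibly to power, so the one-term inversion is standard.)
δ = d·√(n/2) ⇒ n = 2(δ/d)² = 2 × (2.486 / 0.98)² = 12.87.
Round up to the next whole unit.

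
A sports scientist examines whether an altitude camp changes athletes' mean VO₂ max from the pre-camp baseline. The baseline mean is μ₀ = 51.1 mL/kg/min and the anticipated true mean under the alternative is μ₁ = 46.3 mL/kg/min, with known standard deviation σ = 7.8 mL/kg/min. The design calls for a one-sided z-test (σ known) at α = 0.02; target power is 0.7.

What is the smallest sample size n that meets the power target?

Standardized effect: d = |μ₁ − μ₀| / σ = |46.3 − 51.1| / 7.8 = 0.6154
For power 0.7 need Φ(δ − z_{0.02}) = 0.7, so δ = z_{0.02} + z_{0.30} = 2.054 + 0.524 = 2.578.
δ = d·√n ⇒ n = (δ/d)² = (2.578 / 0.6154)² = 17.55.
Rounding up, n = 18.

n = 18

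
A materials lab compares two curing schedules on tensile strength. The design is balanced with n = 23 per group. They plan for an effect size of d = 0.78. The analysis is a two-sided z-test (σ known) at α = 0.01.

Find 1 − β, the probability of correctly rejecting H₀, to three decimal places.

Noncentrality parameter: δ = d·√(n/2) = 0.78 × √(23/2) = 2.6451
Two-sided α = 0.01 → critical value z_{0.005} = 2.576.
Power = Φ(δ − 2.576) + Φ(−δ − 2.576) = Φ(0.069) + Φ(-5.221) = 0.5276 + 0.0000 = 0.5276.

Power ≈ 0.528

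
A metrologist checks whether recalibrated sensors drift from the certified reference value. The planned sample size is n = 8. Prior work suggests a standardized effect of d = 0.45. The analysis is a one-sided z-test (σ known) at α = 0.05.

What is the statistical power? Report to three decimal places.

Power ≈ 0.355

Noncentrality parameter: δ = d·√n = 0.45 × √8 = 1.2728
One-sided α = 0.05 → critical value z_{0.05} = 1.645.
Power = Φ(δ − 1.645) = Φ(-0.372) = 0.3549.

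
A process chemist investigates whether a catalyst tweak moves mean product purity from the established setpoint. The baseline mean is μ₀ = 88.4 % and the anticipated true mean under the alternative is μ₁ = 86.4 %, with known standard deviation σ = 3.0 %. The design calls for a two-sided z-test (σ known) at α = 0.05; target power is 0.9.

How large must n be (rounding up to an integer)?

n = 24

Standardized effect: d = |μ₁ − μ₀| / σ = |86.4 − 88.4| / 3.0 = 0.6667
Set Φ(δ − 1.960) = 0.9; then δ − 1.960 = Φ⁻¹(0.9) = 1.282, giving δ = 3.242.
(Ignoring the negligible lower-tail rejection probability gives the usual closed-form inversion.)
δ = d·√n ⇒ n = (δ/d)² = (3.242 / 0.6667)² = 23.64.
Round up to the next whole unit.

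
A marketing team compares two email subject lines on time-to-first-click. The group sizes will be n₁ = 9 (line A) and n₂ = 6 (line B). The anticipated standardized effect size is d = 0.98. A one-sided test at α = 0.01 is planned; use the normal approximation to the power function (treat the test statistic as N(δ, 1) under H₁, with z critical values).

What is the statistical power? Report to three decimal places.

Noncentrality parameter: λ = d / √(1/n₁ + 1/n₂) = 0.98 / √(1/9 + 1/6) = 1.8594
Critical value for a one-sided test at α = 0.01: z_α = 2.326.
Power = P(Z > 2.326 − λ) = Φ(-0.467) = 0.3203.

Power ≈ 0.320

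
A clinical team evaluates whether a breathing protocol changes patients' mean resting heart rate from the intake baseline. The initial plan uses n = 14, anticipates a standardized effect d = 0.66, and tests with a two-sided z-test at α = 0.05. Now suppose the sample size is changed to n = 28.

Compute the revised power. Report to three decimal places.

With n = 28: δ = d·√n = 0.66 × √28 = 3.4924. Critical value z_{0.025} = 1.960.
Revised power = Φ(δ − 1.960) + Φ(−δ − 1.960) = Φ(1.532) + Φ(-5.452) = 0.9373 + 0.0000 = 0.9373.

Power ≈ 0.937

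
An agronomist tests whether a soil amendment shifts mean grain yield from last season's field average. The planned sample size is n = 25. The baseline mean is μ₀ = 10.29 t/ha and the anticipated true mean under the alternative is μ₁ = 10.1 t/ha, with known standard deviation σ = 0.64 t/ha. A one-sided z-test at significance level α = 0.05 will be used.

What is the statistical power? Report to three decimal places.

Power ≈ 0.436

Standardized effect: d = |μ₁ − μ₀| / σ = |10.1 − 10.29| / 0.64 = 0.2969
Noncentrality parameter: δ = d·√n = 0.2969 × √25 = 1.4844
Critical value for a one-sided test at α = 0.05: z_α = 1.645.
Power = Φ(δ − 1.645) = Φ(-0.160) = 0.4363.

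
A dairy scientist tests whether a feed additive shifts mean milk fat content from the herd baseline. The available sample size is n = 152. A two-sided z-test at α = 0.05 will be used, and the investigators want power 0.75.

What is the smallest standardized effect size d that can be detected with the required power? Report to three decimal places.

Required noncentrality: δ = z_{0.025} + z_{0.25} = 1.960 + 0.674 = 2.634.
(The second rejection-region term Φ(−δ − z_{α/2}) is negligible and dropped.)
δ = d·√n ⇒ d = δ/√n = 2.634/√152 = 0.2137.

d ≈ 0.214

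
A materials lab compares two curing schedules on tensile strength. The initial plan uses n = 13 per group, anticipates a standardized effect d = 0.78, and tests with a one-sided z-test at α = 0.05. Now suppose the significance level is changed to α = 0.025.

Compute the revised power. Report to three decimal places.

Power ≈ 0.511

δ = d·√(n/2) = 0.78 × √(13/2) = 1.9886 (unchanged). New critical value: z_{0.025} = 1.960.
Revised power = P(Z > 1.960 − δ) = Φ(0.029) = 0.5114.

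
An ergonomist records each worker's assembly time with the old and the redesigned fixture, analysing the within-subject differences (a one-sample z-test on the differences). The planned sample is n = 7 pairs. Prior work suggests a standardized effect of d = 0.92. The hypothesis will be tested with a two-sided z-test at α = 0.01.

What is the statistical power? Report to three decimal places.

Noncentrality parameter: δ = d·√n = 0.92 × √7 = 2.4341
Critical value for a two-sided test at α = 0.01: z_{α/2} = 2.576.
Power = Φ(δ − 2.576) + Φ(−δ − 2.576) = Φ(-0.142) + Φ(-5.010) = 0.4436 + 0.0000 = 0.4436.

Power ≈ 0.444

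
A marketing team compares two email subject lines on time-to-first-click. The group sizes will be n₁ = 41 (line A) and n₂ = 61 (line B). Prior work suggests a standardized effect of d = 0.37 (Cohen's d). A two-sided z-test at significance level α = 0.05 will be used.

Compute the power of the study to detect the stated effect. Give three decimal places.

Noncentrality parameter: δ = d / √(1/n₁ + 1/n₂) = 0.37 / √(1/41 + 1/61) = 1.8321
Critical value for a two-sided test at α = 0.05: z_{α/2} = 1.960.
Power = Φ(δ − 1.960) + Φ(−δ − 1.960) = Φ(-0.128) + Φ(-3.792) = 0.4491 + 0.0001 = 0.4492.

Power ≈ 0.449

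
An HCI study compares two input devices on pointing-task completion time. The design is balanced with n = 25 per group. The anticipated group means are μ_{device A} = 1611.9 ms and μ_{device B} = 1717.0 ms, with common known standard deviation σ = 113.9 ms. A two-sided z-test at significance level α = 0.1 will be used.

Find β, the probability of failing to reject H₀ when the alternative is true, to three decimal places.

β ≈ 0.053

Standardized effect: d = |μ_{device A} − μ_{device B}| / σ = |1611.9 − 1717.0| / 113.9 = 0.9227
Noncentrality parameter: δ = d·√(n/2) = 0.9227 × √(25/2) = 3.2624
Two-sided α = 0.1 → critical value z_{0.05} = 1.645.
Power = Φ(δ − 1.645) + Φ(−δ − 1.645) = Φ(1.618) + Φ(-4.907) = 0.9471 + 0.0000 = 0.9471.
Type II error: β = 1 − power = 1 − 0.9471 = 0.0529.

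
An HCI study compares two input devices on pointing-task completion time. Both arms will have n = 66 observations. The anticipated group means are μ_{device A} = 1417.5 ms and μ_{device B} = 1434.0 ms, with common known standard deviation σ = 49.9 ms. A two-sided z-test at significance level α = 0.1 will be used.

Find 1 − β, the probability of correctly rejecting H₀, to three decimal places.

Power ≈ 0.601

Standardized effect: d = |μ_{device A} − μ_{device B}| / σ = |1417.5 − 1434.0| / 49.9 = 0.3307
Noncentrality parameter: δ = d·√(n/2) = 0.3307 × √(66/2) = 1.8995
Critical value for a two-sided test at α = 0.1: z_{α/2} = 1.645.
Power = Φ(δ − 1.645) + Φ(−δ − 1.645) = Φ(0.255) + Φ(-3.544) = 0.6005 + 0.0002 = 0.6007.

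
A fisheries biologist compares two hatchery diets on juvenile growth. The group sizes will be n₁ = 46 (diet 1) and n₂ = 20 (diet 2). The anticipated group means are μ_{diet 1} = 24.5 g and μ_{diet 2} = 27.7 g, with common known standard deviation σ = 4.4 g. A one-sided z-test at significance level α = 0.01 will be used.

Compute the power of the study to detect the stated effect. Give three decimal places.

Power ≈ 0.651

Standardized effect: d = |μ_{diet 1} − μ_{diet 2}| / σ = |24.5 − 27.7| / 4.4 = 0.7273
Noncentrality parameter: δ = d / √(1/n₁ + 1/n₂) = 0.7273 / √(1/46 + 1/20) = 2.7153
One-sided α = 0.01 → critical value z_{0.01} = 2.326.
Power = P(Z > 2.326 − δ) = Φ(0.389) = 0.6513.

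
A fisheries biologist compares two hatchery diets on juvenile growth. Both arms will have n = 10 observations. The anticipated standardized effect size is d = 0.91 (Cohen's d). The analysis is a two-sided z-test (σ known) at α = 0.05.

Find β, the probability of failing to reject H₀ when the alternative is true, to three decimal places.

β ≈ 0.470

Noncentrality parameter: δ = d·√(n/2) = 0.91 × √(10/2) = 2.0348
Two-sided α = 0.05 → critical value z_{0.025} = 1.960.
Power = Φ(δ − 1.960) + Φ(−δ − 1.960) = Φ(0.075) + Φ(-3.995) = 0.5298 + 0.0000 = 0.5299.
Type II error: β = 1 − power = 1 − 0.5299 = 0.4701.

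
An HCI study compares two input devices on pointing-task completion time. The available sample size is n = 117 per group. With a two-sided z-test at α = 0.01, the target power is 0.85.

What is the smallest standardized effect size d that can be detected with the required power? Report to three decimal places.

d ≈ 0.472

Need Φ(δ − 2.576) = 0.85, so δ = 2.576 + 1.036 = 3.612.
(The second rejection-region term Φ(−δ − z_{α/2}) is negligible and dropped.)
δ = d·√(n/2) ⇒ d = δ/√(n/2) = 3.612/√(117/2) = 0.4723.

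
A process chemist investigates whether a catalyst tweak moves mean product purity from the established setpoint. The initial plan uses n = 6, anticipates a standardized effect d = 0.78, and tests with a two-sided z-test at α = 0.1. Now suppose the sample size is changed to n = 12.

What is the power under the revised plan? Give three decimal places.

With n = 12: δ = d·√n = 0.78 × √12 = 2.7020. Critical value z_{0.05} = 1.645.
Revised power = Φ(δ − 1.645) + Φ(−δ − 1.645) = Φ(1.057) + Φ(-4.347) = 0.8548 + 0.0000 = 0.8548.

Power ≈ 0.855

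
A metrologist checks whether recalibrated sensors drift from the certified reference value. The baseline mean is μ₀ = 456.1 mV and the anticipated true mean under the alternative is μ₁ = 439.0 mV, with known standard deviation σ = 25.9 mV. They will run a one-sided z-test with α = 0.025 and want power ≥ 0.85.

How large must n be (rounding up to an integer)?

Standardized effect: d = |μ₁ − μ₀| / σ = |439.0 − 456.1| / 25.9 = 0.6602
Set Φ(δ − 1.960) = 0.85; then δ − 1.960 = Φ⁻¹(0.85) = 1.036, giving δ = 2.996.
δ = d·√n ⇒ n = (δ/d)² = (2.996 / 0.6602)² = 20.60.
Round up to the next whole unit.

n = 21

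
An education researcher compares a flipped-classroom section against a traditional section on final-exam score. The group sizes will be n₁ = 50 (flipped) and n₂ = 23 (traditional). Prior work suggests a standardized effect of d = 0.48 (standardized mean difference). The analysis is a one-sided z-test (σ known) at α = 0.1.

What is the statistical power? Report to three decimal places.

Noncentrality parameter: δ = d / √(1/n₁ + 1/n₂) = 0.48 / √(1/50 + 1/23) = 1.9051
One-sided α = 0.1 → critical value z_{0.1} = 1.282.
Power = P(Z > 1.282 − δ) = Φ(0.624) = 0.7336.

Power ≈ 0.734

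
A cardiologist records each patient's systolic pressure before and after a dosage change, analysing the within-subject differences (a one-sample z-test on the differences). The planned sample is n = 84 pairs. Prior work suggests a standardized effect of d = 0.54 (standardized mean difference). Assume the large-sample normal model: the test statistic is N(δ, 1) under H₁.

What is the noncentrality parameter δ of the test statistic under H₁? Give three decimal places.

δ = d·√n = 0.54 × √84 = 4.9492

δ ≈ 4.949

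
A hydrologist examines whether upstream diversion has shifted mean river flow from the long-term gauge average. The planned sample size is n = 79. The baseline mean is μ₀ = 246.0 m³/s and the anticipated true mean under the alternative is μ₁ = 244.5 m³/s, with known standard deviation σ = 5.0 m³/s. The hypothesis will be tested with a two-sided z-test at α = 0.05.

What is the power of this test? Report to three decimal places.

Power ≈ 0.760

Standardized effect: d = |μ₁ − μ₀| / σ = |244.5 − 246.0| / 5.0 = 0.3000
Noncentrality parameter: δ = d·√n = 0.3000 × √79 = 2.6665
Two-sided α = 0.05 → critical value z_{0.025} = 1.960.
Power = Φ(δ − 1.960) + Φ(−δ − 1.960) = Φ(0.706) + Φ(-4.626) = 0.7601 + 0.0000 = 0.7601.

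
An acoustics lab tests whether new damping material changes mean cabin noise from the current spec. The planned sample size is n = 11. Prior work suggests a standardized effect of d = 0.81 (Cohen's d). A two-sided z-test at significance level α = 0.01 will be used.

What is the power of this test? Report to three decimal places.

Noncentrality parameter: δ = d·√n = 0.81 × √11 = 2.6865
Critical value for a two-sided test at α = 0.01: z_{α/2} = 2.576.
Power = Φ(δ − 2.576) + Φ(−δ − 2.576) = Φ(0.111) + Φ(-5.262) = 0.5440 + 0.0000 = 0.5440.

Power ≈ 0.544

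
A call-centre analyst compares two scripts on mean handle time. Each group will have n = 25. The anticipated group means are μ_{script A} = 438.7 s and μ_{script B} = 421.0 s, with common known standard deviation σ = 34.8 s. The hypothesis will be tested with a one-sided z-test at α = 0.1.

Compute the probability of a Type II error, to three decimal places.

Standardized effect: d = |μ_{script A} − μ_{script B}| / σ = |438.7 − 421.0| / 34.8 = 0.5086
Noncentrality parameter: δ = d·√(n/2) = 0.5086 × √(25/2) = 1.7982
Critical value for a one-sided test at α = 0.1: z_α = 1.282.
Power = P(Z > 1.282 − δ) = Φ(0.517) = 0.6973.
Type II error: β = 1 − power = 1 − 0.6973 = 0.3027.

β ≈ 0.303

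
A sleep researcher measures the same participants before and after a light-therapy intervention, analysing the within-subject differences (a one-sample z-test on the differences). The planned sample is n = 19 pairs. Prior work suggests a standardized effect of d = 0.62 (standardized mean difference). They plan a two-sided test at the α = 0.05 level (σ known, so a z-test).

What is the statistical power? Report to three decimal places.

Noncentrality parameter: δ = d·√n = 0.62 × √19 = 2.7025
Two-sided α = 0.05 → critical value z_{0.025} = 1.960.
Power = Φ(δ − 1.960) + Φ(−δ − 1.960) = Φ(0.743) + Φ(-4.662) = 0.7711 + 0.0000 = 0.7711.

Power ≈ 0.771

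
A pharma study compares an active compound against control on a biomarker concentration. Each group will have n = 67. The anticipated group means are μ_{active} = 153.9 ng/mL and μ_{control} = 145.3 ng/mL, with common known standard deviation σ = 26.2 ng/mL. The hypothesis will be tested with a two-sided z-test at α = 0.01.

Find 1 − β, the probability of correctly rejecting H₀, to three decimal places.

Power ≈ 0.250

Standardized effect: d = |μ_{active} − μ_{control}| / σ = |153.9 − 145.3| / 26.2 = 0.3282
Noncentrality parameter: δ = d·√(n/2) = 0.3282 × √(67/2) = 1.8999
Critical value for a two-sided test at α = 0.01: z_{α/2} = 2.576.
Power = Φ(δ − 2.576) + Φ(−δ − 2.576) = Φ(-0.676) + Φ(-4.476) = 0.2495 + 0.0000 = 0.2495.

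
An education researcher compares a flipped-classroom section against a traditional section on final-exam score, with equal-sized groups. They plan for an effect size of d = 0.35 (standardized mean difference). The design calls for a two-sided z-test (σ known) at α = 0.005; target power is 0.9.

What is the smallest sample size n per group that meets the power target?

For power 0.9 need Φ(δ − z_{0.0025}) = 0.9, so δ = z_{0.0025} + z_{0.10} = 2.807 + 1.282 = 4.089.
(For δ > 0 the lower-tail rejection region contributes negligibly to power, so the one-term inversion is standard.)
δ = d·√(n/2) ⇒ n = 2(δ/d)² = 2 × (4.089 / 0.35)² = 272.92.
Round up to the next whole unit.

n = 273 per group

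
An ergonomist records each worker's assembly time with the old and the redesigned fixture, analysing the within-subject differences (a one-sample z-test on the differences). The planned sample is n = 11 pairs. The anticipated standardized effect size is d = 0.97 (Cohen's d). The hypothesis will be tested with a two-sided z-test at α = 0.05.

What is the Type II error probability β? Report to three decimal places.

β ≈ 0.104

Noncentrality parameter: δ = d·√n = 0.97 × √11 = 3.2171
Two-sided α = 0.05 → critical value z_{0.025} = 1.960.
Power = Φ(δ − 1.960) + Φ(−δ − 1.960) = Φ(1.257) + Φ(-5.177) = 0.8957 + 0.0000 = 0.8957.
Type II error: β = 1 − power = 1 − 0.8957 = 0.1043.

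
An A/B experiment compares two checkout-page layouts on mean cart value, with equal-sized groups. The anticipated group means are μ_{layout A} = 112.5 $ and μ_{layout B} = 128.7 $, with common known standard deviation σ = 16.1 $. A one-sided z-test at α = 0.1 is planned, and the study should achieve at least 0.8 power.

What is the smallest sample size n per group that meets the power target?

Standardized effect: d = |μ_{layout A} − μ_{layout B}| / σ = |112.5 − 128.7| / 16.1 = 1.0062
Set Φ(δ − 1.282) = 0.8; then δ − 1.282 = Φ⁻¹(0.8) = 0.842, giving δ = 2.123.
δ = d·√(n/2) ⇒ n = 2(δ/d)² = 2 × (2.123 / 1.0062)² = 8.90.
Round up to the next whole unit.

n = 9 per group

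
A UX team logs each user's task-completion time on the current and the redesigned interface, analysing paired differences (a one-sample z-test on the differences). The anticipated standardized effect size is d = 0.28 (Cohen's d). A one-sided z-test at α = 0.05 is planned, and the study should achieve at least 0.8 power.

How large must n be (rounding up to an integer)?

n = 79

For power 0.8 need Φ(δ − z_{0.05}) = 0.8, so δ = z_{0.05} + z_{0.20} = 1.645 + 0.842 = 2.486.
δ = d·√n ⇒ n = (δ/d)² = (2.486 / 0.28)² = 78.86.
Round up to the next whole unit.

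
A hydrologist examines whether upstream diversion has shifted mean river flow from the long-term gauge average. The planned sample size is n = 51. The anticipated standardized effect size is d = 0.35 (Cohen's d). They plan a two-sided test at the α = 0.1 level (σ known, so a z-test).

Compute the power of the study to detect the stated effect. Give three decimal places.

Power ≈ 0.804

Noncentrality parameter: δ = d·√n = 0.35 × √51 = 2.4995
Critical value for a two-sided test at α = 0.1: z_{α/2} = 1.645.
Power = Φ(δ − 1.645) + Φ(−δ − 1.645) = Φ(0.855) + Φ(-4.144) = 0.8036 + 0.0000 = 0.8036.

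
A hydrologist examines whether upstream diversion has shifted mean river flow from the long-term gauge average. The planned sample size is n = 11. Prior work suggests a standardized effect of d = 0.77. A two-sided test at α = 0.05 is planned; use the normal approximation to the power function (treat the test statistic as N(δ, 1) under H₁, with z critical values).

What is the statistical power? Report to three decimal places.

Noncentrality parameter: δ = d·√n = 0.77 × √11 = 2.5538
Critical value for a two-sided test at α = 0.05: z_{α/2} = 1.960.
Power = Φ(δ − 1.960) + Φ(−δ − 1.960) = Φ(0.594) + Φ(-4.514) = 0.7237 + 0.0000 = 0.7237.

Power ≈ 0.724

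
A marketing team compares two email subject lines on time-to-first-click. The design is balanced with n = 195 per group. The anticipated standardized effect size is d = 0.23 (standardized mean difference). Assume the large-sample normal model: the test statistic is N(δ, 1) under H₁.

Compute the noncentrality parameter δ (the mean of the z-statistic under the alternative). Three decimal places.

δ = d·√(n/2) = 0.23 × √(195/2) = 2.2711

δ ≈ 2.271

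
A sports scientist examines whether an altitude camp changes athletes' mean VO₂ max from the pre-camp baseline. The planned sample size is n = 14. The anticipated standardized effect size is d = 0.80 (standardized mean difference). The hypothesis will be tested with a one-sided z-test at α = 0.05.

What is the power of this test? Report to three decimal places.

Noncentrality parameter: λ = d·√n = 0.80 × √14 = 2.9933
One-sided α = 0.05 → critical value z_{0.05} = 1.645.
Power = P(Z > 1.645 − λ) = Φ(1.348) = 0.9112.

Power ≈ 0.911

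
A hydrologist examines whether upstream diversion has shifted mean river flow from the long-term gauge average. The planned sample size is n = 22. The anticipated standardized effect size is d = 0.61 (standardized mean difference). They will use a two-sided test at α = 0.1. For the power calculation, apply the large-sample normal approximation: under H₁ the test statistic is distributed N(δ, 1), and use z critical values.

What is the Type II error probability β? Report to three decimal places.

β ≈ 0.112

Noncentrality parameter: δ = d·√n = 0.61 × √22 = 2.8612
Two-sided α = 0.1 → critical value z_{0.05} = 1.645.
Power = Φ(δ − 1.645) + Φ(−δ − 1.645) = Φ(1.216) + Φ(-4.506) = 0.8881 + 0.0000 = 0.8881.
Type II error: β = 1 − power = 1 − 0.8881 = 0.1119.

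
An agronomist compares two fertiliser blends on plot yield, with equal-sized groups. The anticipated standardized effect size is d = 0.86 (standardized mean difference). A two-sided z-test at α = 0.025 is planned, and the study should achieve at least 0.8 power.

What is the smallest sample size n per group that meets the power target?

n = 26 per group

For power 0.8 need Φ(δ − z_{0.0125}) = 0.8, so δ = z_{0.0125} + z_{0.20} = 2.241 + 0.842 = 3.083.
(The Φ(−δ − z_{α/2}) term is vanishingly small for δ > 0 and is dropped in the standard sample-size formula.)
δ = d·√(n/2) ⇒ n = 2(δ/d)² = 2 × (3.083 / 0.86)² = 25.70.
Rounding up, n = 26 per group.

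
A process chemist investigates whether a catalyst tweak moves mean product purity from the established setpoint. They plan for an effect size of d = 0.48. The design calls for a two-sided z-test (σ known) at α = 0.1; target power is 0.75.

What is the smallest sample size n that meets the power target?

Set Φ(δ − 1.645) = 0.75; then δ − 1.645 = Φ⁻¹(0.75) = 0.674, giving δ = 2.319.
(The Φ(−δ − z_{α/2}) term is vanishingly small for δ > 0 and is dropped in the standard sample-size formula.)
δ = d·√n ⇒ n = (δ/d)² = (2.319 / 0.48)² = 23.35.
Rounding up, n = 24.

n = 24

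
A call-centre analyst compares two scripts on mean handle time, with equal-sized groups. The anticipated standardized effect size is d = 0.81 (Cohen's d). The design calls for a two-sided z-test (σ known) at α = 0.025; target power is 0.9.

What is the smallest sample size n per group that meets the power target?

n = 38 per group

For power 0.9 need Φ(δ − z_{0.0125}) = 0.9, so δ = z_{0.0125} + z_{0.10} = 2.241 + 1.282 = 3.523.
(For δ > 0 the lower-tail rejection region contributes negligibly to power, so the one-term inversion is standard.)
δ = d·√(n/2) ⇒ n = 2(δ/d)² = 2 × (3.523 / 0.81)² = 37.83.
Round up to the next whole unit.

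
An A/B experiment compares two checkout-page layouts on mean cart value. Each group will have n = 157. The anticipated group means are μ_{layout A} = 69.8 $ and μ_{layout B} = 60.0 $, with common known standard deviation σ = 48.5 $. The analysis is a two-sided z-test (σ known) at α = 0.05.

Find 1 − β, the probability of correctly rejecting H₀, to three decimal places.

Standardized effect: d = |μ_{layout A} − μ_{layout B}| / σ = |69.8 − 60.0| / 48.5 = 0.2021
Noncentrality parameter: δ = d·√(n/2) = 0.2021 × √(157/2) = 1.7903
Critical value for a two-sided test at α = 0.05: z_{α/2} = 1.960.
Power = Φ(δ − 1.960) + Φ(−δ − 1.960) = Φ(-0.170) + Φ(-3.750) = 0.4326 + 0.0001 = 0.4327.

Power ≈ 0.433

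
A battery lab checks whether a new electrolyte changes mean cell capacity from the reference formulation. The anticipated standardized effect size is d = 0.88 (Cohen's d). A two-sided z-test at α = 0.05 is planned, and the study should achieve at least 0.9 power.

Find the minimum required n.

For power 0.9 need Φ(δ − z_{0.025}) = 0.9, so δ = z_{0.025} + z_{0.10} = 1.960 + 1.282 = 3.242.
(The Φ(−δ − z_{α/2}) term is vanishingly small for δ > 0 and is dropped in the standard sample-size formula.)
δ = d·√n ⇒ n = (δ/d)² = (3.242 / 0.88)² = 13.57.
Rounding up, n = 14.

n = 14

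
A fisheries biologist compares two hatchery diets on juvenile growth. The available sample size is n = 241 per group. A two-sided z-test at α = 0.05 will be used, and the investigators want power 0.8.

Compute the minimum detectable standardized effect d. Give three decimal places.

d ≈ 0.255

Required noncentrality: δ = z_{0.025} + z_{0.20} = 1.960 + 0.842 = 2.802.
(Lower-tail contribution to power is negligible for δ > 0.)
δ = d·√(n/2) ⇒ d = δ/√(n/2) = 2.802/√(241/2) = 0.2552.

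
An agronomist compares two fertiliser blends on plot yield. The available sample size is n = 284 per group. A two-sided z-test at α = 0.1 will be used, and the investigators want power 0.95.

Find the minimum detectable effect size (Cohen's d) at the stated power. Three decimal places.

Required noncentrality: δ = z_{0.05} + z_{0.05} = 1.645 + 1.645 = 3.290.
(The second rejection-region term Φ(−δ − z_{α/2}) is negligible and dropped.)
δ = d·√(n/2) ⇒ d = δ/√(n/2) = 3.290/√(284/2) = 0.2761.

d ≈ 0.276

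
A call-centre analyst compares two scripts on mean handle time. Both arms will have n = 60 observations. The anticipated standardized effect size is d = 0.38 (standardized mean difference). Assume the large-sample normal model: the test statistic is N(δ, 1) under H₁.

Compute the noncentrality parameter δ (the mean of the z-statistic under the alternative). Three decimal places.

δ = d·√(n/2) = 0.38 × √(60/2) = 2.0813

δ ≈ 2.081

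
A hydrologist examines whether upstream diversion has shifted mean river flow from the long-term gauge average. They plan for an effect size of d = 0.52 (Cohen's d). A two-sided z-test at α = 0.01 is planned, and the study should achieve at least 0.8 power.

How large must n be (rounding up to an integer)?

n = 44

Set Φ(δ − 2.576) = 0.8; then δ − 2.576 = Φ⁻¹(0.8) = 0.842, giving δ = 3.417.
(For δ > 0 the lower-tail rejection region contributes negligibly to power, so the one-term inversion is standard.)
δ = d·√n ⇒ n = (δ/d)² = (3.417 / 0.52)² = 43.19.
Round up to the next whole unit.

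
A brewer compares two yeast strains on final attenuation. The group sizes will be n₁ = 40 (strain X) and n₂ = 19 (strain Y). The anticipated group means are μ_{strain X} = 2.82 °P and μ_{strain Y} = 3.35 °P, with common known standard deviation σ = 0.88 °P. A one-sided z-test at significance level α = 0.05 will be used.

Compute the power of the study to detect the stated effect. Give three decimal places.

Standardized effect: d = |μ_{strain X} − μ_{strain Y}| / σ = |2.82 − 3.35| / 0.88 = 0.6023
Noncentrality parameter: δ = d / √(1/n₁ + 1/n₂) = 0.6023 / √(1/40 + 1/19) = 2.1616
One-sided α = 0.05 → critical value z_{0.05} = 1.645.
Power = P(Z > 1.645 − δ) = Φ(0.517) = 0.6973.

Power ≈ 0.697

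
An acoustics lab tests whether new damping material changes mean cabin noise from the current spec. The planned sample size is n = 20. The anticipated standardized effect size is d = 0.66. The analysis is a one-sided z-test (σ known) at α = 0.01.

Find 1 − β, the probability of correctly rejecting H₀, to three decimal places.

Power ≈ 0.734

Noncentrality parameter: δ = d·√n = 0.66 × √20 = 2.9516
One-sided α = 0.01 → critical value z_{0.01} = 2.326.
Power = P(Z > 2.326 − δ) = Φ(0.625) = 0.7341.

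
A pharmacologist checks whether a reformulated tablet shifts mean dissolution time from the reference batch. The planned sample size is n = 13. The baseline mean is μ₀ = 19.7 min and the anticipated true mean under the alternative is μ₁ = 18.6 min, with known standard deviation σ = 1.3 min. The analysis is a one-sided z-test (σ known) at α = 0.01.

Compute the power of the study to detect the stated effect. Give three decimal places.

Power ≈ 0.766

Standardized effect: d = |μ₁ − μ₀| / σ = |18.6 − 19.7| / 1.3 = 0.8462
Noncentrality parameter: δ = d·√n = 0.8462 × √13 = 3.0509
Critical value for a one-sided test at α = 0.01: z_α = 2.326.
Power = Φ(δ − 2.326) = Φ(0.725) = 0.7656.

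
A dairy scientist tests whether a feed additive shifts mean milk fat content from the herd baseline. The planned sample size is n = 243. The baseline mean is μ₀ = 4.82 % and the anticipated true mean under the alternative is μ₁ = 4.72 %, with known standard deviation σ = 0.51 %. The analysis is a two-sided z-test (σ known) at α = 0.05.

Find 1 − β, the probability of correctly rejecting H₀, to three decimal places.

Power ≈ 0.864

Standardized effect: d = |μ₁ − μ₀| / σ = |4.72 − 4.82| / 0.51 = 0.1961
Noncentrality parameter: δ = d·√n = 0.1961 × √243 = 3.0566
Critical value for a two-sided test at α = 0.05: z_{α/2} = 1.960.
Power = Φ(δ − 1.960) + Φ(−δ − 1.960) = Φ(1.097) + Φ(-5.017) = 0.8636 + 0.0000 = 0.8636.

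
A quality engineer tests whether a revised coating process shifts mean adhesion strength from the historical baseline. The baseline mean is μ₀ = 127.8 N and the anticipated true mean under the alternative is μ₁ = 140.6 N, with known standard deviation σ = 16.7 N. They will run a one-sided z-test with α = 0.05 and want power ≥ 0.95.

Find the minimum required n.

Standardized effect: d = |μ₁ − μ₀| / σ = |140.6 − 127.8| / 16.7 = 0.7665
Set Φ(δ − 1.645) = 0.95; then δ − 1.645 = Φ⁻¹(0.95) = 1.645, giving δ = 3.290.
δ = d·√n ⇒ n = (δ/d)² = (3.290 / 0.7665)² = 18.42.
Rounding up, n = 19.

n = 19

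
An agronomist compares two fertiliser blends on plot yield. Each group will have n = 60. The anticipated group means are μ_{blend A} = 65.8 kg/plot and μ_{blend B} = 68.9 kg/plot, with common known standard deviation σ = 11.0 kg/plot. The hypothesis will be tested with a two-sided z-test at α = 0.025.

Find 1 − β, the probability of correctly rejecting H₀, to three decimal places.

Standardized effect: d = |μ_{blend A} − μ_{blend B}| / σ = |65.8 − 68.9| / 11.0 = 0.2818
Noncentrality parameter: δ = d·√(n/2) = 0.2818 × √(60/2) = 1.5436
Two-sided α = 0.025 → critical value z_{0.0125} = 2.241.
Power = Φ(δ − 2.241) + Φ(−δ − 2.241) = Φ(-0.698) + Φ(-3.785) = 0.2426 + 0.0001 = 0.2427.

Power ≈ 0.243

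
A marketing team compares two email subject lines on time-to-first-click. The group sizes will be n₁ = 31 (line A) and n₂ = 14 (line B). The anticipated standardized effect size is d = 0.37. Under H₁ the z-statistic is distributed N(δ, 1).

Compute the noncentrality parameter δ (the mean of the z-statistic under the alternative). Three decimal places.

δ ≈ 1.149

δ = d / √(1/n₁ + 1/n₂) = 0.37 / √(1/31 + 1/14) = 1.1491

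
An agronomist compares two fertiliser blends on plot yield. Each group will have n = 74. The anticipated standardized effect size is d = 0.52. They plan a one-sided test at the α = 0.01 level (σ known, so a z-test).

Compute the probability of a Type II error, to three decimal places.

Noncentrality parameter: δ = d·√(n/2) = 0.52 × √(74/2) = 3.1630
Critical value for a one-sided test at α = 0.01: z_α = 2.326.
Power = P(Z > 2.326 − δ) = Φ(0.837) = 0.7986.
Type II error: β = 1 − power = 1 − 0.7986 = 0.2014.

β ≈ 0.201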